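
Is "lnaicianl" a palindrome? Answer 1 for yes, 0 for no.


Input: lnaicianl
Reversed: lnaicianl
  Compare pos 0 ('l') with pos 8 ('l'): match
  Compare pos 1 ('n') with pos 7 ('n'): match
  Compare pos 2 ('a') with pos 6 ('a'): match
  Compare pos 3 ('i') with pos 5 ('i'): match
Result: palindrome

1


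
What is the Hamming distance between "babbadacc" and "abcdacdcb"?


Comparing "babbadacc" and "abcdacdcb" position by position:
  Position 0: 'b' vs 'a' => differ
  Position 1: 'a' vs 'b' => differ
  Position 2: 'b' vs 'c' => differ
  Position 3: 'b' vs 'd' => differ
  Position 4: 'a' vs 'a' => same
  Position 5: 'd' vs 'c' => differ
  Position 6: 'a' vs 'd' => differ
  Position 7: 'c' vs 'c' => same
  Position 8: 'c' vs 'b' => differ
Total differences (Hamming distance): 7

7


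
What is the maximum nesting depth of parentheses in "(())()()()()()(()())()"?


Input: "(())()()()()()(()())()"
Tracking depth:
  Position 0 '(': depth becomes 1
  Position 1 '(': depth becomes 2
  Position 2 ')': depth becomes 1
  Position 3 ')': depth becomes 0
  Position 4 '(': depth becomes 1
  Position 5 ')': depth becomes 0
  Position 6 '(': depth becomes 1
  Position 7 ')': depth becomes 0
  Position 8 '(': depth becomes 1
  Position 9 ')': depth becomes 0
  Position 10 '(': depth becomes 1
  Position 11 ')': depth becomes 0
  Position 12 '(': depth becomes 1
  Position 13 ')': depth becomes 0
  Position 14 '(': depth becomes 1
  Position 15 '(': depth becomes 2
  Position 16 ')': depth becomes 1
  Position 17 '(': depth becomes 2
  Position 18 ')': depth becomes 1
  Position 19 ')': depth becomes 0
  Position 20 '(': depth becomes 1
  Position 21 ')': depth becomes 0
Maximum depth reached: 2

2


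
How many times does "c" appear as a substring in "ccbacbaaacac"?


Searching for "c" in "ccbacbaaacac"
Scanning each position:
  Position 0: "c" => MATCH
  Position 1: "c" => MATCH
  Position 2: "b" => no
  Position 3: "a" => no
  Position 4: "c" => MATCH
  Position 5: "b" => no
  Position 6: "a" => no
  Position 7: "a" => no
  Position 8: "a" => no
  Position 9: "c" => MATCH
  Position 10: "a" => no
  Position 11: "c" => MATCH
Total occurrences: 5

5


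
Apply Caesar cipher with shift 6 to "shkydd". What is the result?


Caesar cipher: shift "shkydd" by 6
  's' (pos 18) + 6 = pos 24 = 'y'
  'h' (pos 7) + 6 = pos 13 = 'n'
  'k' (pos 10) + 6 = pos 16 = 'q'
  'y' (pos 24) + 6 = pos 4 = 'e'
  'd' (pos 3) + 6 = pos 9 = 'j'
  'd' (pos 3) + 6 = pos 9 = 'j'
Result: ynqejj

ynqejj


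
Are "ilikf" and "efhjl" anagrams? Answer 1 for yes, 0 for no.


Strings: "ilikf", "efhjl"
Sorted first:  fiikl
Sorted second: efhjl
Differ at position 0: 'f' vs 'e' => not anagrams

0


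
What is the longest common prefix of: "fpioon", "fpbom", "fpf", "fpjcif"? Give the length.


Words: fpioon, fpbom, fpf, fpjcif
  Position 0: all 'f' => match
  Position 1: all 'p' => match
  Position 2: ('i', 'b', 'f', 'j') => mismatch, stop
LCP = "fp" (length 2)

2


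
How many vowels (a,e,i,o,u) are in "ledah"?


Input: ledah
Checking each character:
  'l' at position 0: consonant
  'e' at position 1: vowel (running total: 1)
  'd' at position 2: consonant
  'a' at position 3: vowel (running total: 2)
  'h' at position 4: consonant
Total vowels: 2

2


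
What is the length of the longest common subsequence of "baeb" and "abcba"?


LCS of "baeb" and "abcba"
DP table:
           a    b    c    b    a
      0    0    0    0    0    0
  b   0    0    1    1    1    1
  a   0    1    1    1    1    2
  e   0    1    1    1    1    2
  b   0    1    2    2    2    2
LCS length = dp[4][5] = 2

2


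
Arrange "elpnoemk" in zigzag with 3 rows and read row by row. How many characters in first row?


Zigzag "elpnoemk" into 3 rows:
Placing characters:
  'e' => row 0
  'l' => row 1
  'p' => row 2
  'n' => row 1
  'o' => row 0
  'e' => row 1
  'm' => row 2
  'k' => row 1
Rows:
  Row 0: "eo"
  Row 1: "lnek"
  Row 2: "pm"
First row length: 2

2


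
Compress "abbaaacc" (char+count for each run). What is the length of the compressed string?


Input: abbaaacc
Runs:
  'a' x 1 => "a1"
  'b' x 2 => "b2"
  'a' x 3 => "a3"
  'c' x 2 => "c2"
Compressed: "a1b2a3c2"
Compressed length: 8

8


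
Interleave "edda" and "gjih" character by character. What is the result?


Interleaving "edda" and "gjih":
  Position 0: 'e' from first, 'g' from second => "eg"
  Position 1: 'd' from first, 'j' from second => "dj"
  Position 2: 'd' from first, 'i' from second => "di"
  Position 3: 'a' from first, 'h' from second => "ah"
Result: egdjdiah

egdjdiah


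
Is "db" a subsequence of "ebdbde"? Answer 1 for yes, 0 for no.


Check if "db" is a subsequence of "ebdbde"
Greedy scan:
  Position 0 ('e'): no match needed
  Position 1 ('b'): no match needed
  Position 2 ('d'): matches sub[0] = 'd'
  Position 3 ('b'): matches sub[1] = 'b'
  Position 4 ('d'): no match needed
  Position 5 ('e'): no match needed
All 2 characters matched => is a subsequence

1


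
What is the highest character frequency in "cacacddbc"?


Input: cacacddbc
Character counts:
  'a': 2
  'b': 1
  'c': 4
  'd': 2
Maximum frequency: 4

4


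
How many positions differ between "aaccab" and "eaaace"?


Comparing "aaccab" and "eaaace" position by position:
  Position 0: 'a' vs 'e' => DIFFER
  Position 1: 'a' vs 'a' => same
  Position 2: 'c' vs 'a' => DIFFER
  Position 3: 'c' vs 'a' => DIFFER
  Position 4: 'a' vs 'c' => DIFFER
  Position 5: 'b' vs 'e' => DIFFER
Positions that differ: 5

5


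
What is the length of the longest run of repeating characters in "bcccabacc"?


Input: "bcccabacc"
Scanning for longest run:
  Position 1 ('c'): new char, reset run to 1
  Position 2 ('c'): continues run of 'c', length=2
  Position 3 ('c'): continues run of 'c', length=3
  Position 4 ('a'): new char, reset run to 1
  Position 5 ('b'): new char, reset run to 1
  Position 6 ('a'): new char, reset run to 1
  Position 7 ('c'): new char, reset run to 1
  Position 8 ('c'): continues run of 'c', length=2
Longest run: 'c' with length 3

3


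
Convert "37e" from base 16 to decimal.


Input: "37e" in base 16
Positional expansion:
  Digit '3' (value 3) x 16^2 = 768
  Digit '7' (value 7) x 16^1 = 112
  Digit 'e' (value 14) x 16^0 = 14
Sum = 894

894


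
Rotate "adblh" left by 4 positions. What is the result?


Input: "adblh", rotate left by 4
First 4 characters: "adbl"
Remaining characters: "h"
Concatenate remaining + first: "h" + "adbl" = "hadbl"

hadbl


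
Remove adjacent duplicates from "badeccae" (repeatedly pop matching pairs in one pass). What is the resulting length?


Input: badeccae
Stack-based adjacent duplicate removal:
  Read 'b': push. Stack: b
  Read 'a': push. Stack: ba
  Read 'd': push. Stack: bad
  Read 'e': push. Stack: bade
  Read 'c': push. Stack: badec
  Read 'c': matches stack top 'c' => pop. Stack: bade
  Read 'a': push. Stack: badea
  Read 'e': push. Stack: badeae
Final stack: "badeae" (length 6)

6


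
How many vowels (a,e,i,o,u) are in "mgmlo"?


Input: mgmlo
Checking each character:
  'm' at position 0: consonant
  'g' at position 1: consonant
  'm' at position 2: consonant
  'l' at position 3: consonant
  'o' at position 4: vowel (running total: 1)
Total vowels: 1

1


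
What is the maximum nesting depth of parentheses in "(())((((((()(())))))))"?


Input: "(())((((((()(())))))))"
Tracking depth:
  Position 0 '(': depth becomes 1
  Position 1 '(': depth becomes 2
  Position 2 ')': depth becomes 1
  Position 3 ')': depth becomes 0
  Position 4 '(': depth becomes 1
  Position 5 '(': depth becomes 2
  Position 6 '(': depth becomes 3
  Position 7 '(': depth becomes 4
  Position 8 '(': depth becomes 5
  Position 9 '(': depth becomes 6
  Position 10 '(': depth becomes 7
  Position 11 ')': depth becomes 6
  Position 12 '(': depth becomes 7
  Position 13 '(': depth becomes 8
  Position 14 ')': depth becomes 7
  Position 15 ')': depth becomes 6
  Position 16 ')': depth becomes 5
  Position 17 ')': depth becomes 4
  Position 18 ')': depth becomes 3
  Position 19 ')': depth becomes 2
  Position 20 ')': depth becomes 1
  Position 21 ')': depth becomes 0
Maximum depth reached: 8

8


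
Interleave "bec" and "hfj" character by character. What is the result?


Interleaving "bec" and "hfj":
  Position 0: 'b' from first, 'h' from second => "bh"
  Position 1: 'e' from first, 'f' from second => "ef"
  Position 2: 'c' from first, 'j' from second => "cj"
Result: bhefcj

bhefcj


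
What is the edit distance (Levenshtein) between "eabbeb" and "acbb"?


Computing edit distance: "eabbeb" -> "acbb"
DP table:
           a    c    b    b
      0    1    2    3    4
  e   1    1    2    3    4
  a   2    1    2    3    4
  b   3    2    2    2    3
  b   4    3    3    2    2
  e   5    4    4    3    3
  b   6    5    5    4    3
Edit distance = dp[6][4] = 3

3


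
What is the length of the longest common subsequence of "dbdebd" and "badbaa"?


LCS of "dbdebd" and "badbaa"
DP table:
           b    a    d    b    a    a
      0    0    0    0    0    0    0
  d   0    0    0    1    1    1    1
  b   0    1    1    1    2    2    2
  d   0    1    1    2    2    2    2
  e   0    1    1    2    2    2    2
  b   0    1    1    2    3    3    3
  d   0    1    1    2    3    3    3
LCS length = dp[6][6] = 3

3


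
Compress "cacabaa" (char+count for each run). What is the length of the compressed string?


Input: cacabaa
Runs:
  'c' x 1 => "c1"
  'a' x 1 => "a1"
  'c' x 1 => "c1"
  'a' x 1 => "a1"
  'b' x 1 => "b1"
  'a' x 2 => "a2"
Compressed: "c1a1c1a1b1a2"
Compressed length: 12

12


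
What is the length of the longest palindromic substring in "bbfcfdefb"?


Input: "bbfcfdefb"
Checking substrings for palindromes:
  [2:5] "fcf" (len 3) => palindrome
  [0:2] "bb" (len 2) => palindrome
Longest palindromic substring: "fcf" with length 3

3


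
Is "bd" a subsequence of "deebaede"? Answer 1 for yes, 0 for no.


Check if "bd" is a subsequence of "deebaede"
Greedy scan:
  Position 0 ('d'): no match needed
  Position 1 ('e'): no match needed
  Position 2 ('e'): no match needed
  Position 3 ('b'): matches sub[0] = 'b'
  Position 4 ('a'): no match needed
  Position 5 ('e'): no match needed
  Position 6 ('d'): matches sub[1] = 'd'
  Position 7 ('e'): no match needed
All 2 characters matched => is a subsequence

1


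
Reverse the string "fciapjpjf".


Input: fciapjpjf
Reading characters right to left:
  Position 8: 'f'
  Position 7: 'j'
  Position 6: 'p'
  Position 5: 'j'
  Position 4: 'p'
  Position 3: 'a'
  Position 2: 'i'
  Position 1: 'c'
  Position 0: 'f'
Reversed: fjpjpaicf

fjpjpaicf


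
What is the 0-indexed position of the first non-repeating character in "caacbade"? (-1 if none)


Input: caacbade
Character frequencies:
  'a': 3
  'b': 1
  'c': 2
  'd': 1
  'e': 1
Scanning left to right for freq == 1:
  Position 0 ('c'): freq=2, skip
  Position 1 ('a'): freq=3, skip
  Position 2 ('a'): freq=3, skip
  Position 3 ('c'): freq=2, skip
  Position 4 ('b'): unique! => answer = 4

4


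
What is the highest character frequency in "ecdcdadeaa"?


Input: ecdcdadeaa
Character counts:
  'a': 3
  'c': 2
  'd': 3
  'e': 2
Maximum frequency: 3

3


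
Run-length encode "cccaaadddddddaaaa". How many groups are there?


Input: cccaaadddddddaaaa
Scanning for consecutive runs:
  Group 1: 'c' x 3 (positions 0-2)
  Group 2: 'a' x 3 (positions 3-5)
  Group 3: 'd' x 7 (positions 6-12)
  Group 4: 'a' x 4 (positions 13-16)
Total groups: 4

4


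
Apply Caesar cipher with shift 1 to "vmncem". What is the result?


Caesar cipher: shift "vmncem" by 1
  'v' (pos 21) + 1 = pos 22 = 'w'
  'm' (pos 12) + 1 = pos 13 = 'n'
  'n' (pos 13) + 1 = pos 14 = 'o'
  'c' (pos 2) + 1 = pos 3 = 'd'
  'e' (pos 4) + 1 = pos 5 = 'f'
  'm' (pos 12) + 1 = pos 13 = 'n'
Result: wnodfn

wnodfn


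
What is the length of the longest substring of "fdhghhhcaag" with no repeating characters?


Input: "fdhghhhcaag"
Sliding window (track last position of each char):
  Position 0 ('f'): window [0,0] length 1 -- new best
  Position 1 ('d'): window [0,1] length 2 -- new best
  Position 2 ('h'): window [0,2] length 3 -- new best
  Position 3 ('g'): window [0,3] length 4 -- new best
  Position 4 ('h'): repeat (last at 2), move window start to 3
  Position 4 ('h'): window [3,4] length 2
  Position 5 ('h'): repeat (last at 4), move window start to 5
  Position 5 ('h'): window [5,5] length 1
  Position 6 ('h'): repeat (last at 5), move window start to 6
  Position 6 ('h'): window [6,6] length 1
  Position 7 ('c'): window [6,7] length 2
  Position 8 ('a'): window [6,8] length 3
  Position 9 ('a'): repeat (last at 8), move window start to 9
  Position 9 ('a'): window [9,9] length 1
  Position 10 ('g'): window [9,10] length 2
Longest substring with no repeats: "fdhg" with length 4

4


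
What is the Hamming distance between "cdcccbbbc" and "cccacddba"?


Comparing "cdcccbbbc" and "cccacddba" position by position:
  Position 0: 'c' vs 'c' => same
  Position 1: 'd' vs 'c' => differ
  Position 2: 'c' vs 'c' => same
  Position 3: 'c' vs 'a' => differ
  Position 4: 'c' vs 'c' => same
  Position 5: 'b' vs 'd' => differ
  Position 6: 'b' vs 'd' => differ
  Position 7: 'b' vs 'b' => same
  Position 8: 'c' vs 'a' => differ
Total differences (Hamming distance): 5

5


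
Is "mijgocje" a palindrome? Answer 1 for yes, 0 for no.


Input: mijgocje
Reversed: ejcogjim
  Compare pos 0 ('m') with pos 7 ('e'): MISMATCH
  Compare pos 1 ('i') with pos 6 ('j'): MISMATCH
  Compare pos 2 ('j') with pos 5 ('c'): MISMATCH
  Compare pos 3 ('g') with pos 4 ('o'): MISMATCH
Result: not a palindrome

0


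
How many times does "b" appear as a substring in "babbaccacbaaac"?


Searching for "b" in "babbaccacbaaac"
Scanning each position:
  Position 0: "b" => MATCH
  Position 1: "a" => no
  Position 2: "b" => MATCH
  Position 3: "b" => MATCH
  Position 4: "a" => no
  Position 5: "c" => no
  Position 6: "c" => no
  Position 7: "a" => no
  Position 8: "c" => no
  Position 9: "b" => MATCH
  Position 10: "a" => no
  Position 11: "a" => no
  Position 12: "a" => no
  Position 13: "c" => no
Total occurrences: 4

4


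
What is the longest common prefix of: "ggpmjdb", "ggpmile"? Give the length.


Words: ggpmjdb, ggpmile
  Position 0: all 'g' => match
  Position 1: all 'g' => match
  Position 2: all 'p' => match
  Position 3: all 'm' => match
  Position 4: ('j', 'i') => mismatch, stop
LCP = "ggpm" (length 4)

4


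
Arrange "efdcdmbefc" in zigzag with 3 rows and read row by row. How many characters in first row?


Zigzag "efdcdmbefc" into 3 rows:
Placing characters:
  'e' => row 0
  'f' => row 1
  'd' => row 2
  'c' => row 1
  'd' => row 0
  'm' => row 1
  'b' => row 2
  'e' => row 1
  'f' => row 0
  'c' => row 1
Rows:
  Row 0: "edf"
  Row 1: "fcmec"
  Row 2: "db"
First row length: 3

3


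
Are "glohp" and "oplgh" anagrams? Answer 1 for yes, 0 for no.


Strings: "glohp", "oplgh"
Sorted first:  ghlop
Sorted second: ghlop
Sorted forms match => anagrams

1


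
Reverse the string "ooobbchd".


Input: ooobbchd
Reading characters right to left:
  Position 7: 'd'
  Position 6: 'h'
  Position 5: 'c'
  Position 4: 'b'
  Position 3: 'b'
  Position 2: 'o'
  Position 1: 'o'
  Position 0: 'o'
Reversed: dhcbbooo

dhcbbooo


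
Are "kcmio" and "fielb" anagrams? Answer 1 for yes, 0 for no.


Strings: "kcmio", "fielb"
Sorted first:  cikmo
Sorted second: befil
Differ at position 0: 'c' vs 'b' => not anagrams

0


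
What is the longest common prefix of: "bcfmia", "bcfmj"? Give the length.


Words: bcfmia, bcfmj
  Position 0: all 'b' => match
  Position 1: all 'c' => match
  Position 2: all 'f' => match
  Position 3: all 'm' => match
  Position 4: ('i', 'j') => mismatch, stop
LCP = "bcfm" (length 4)

4


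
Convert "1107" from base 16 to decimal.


Input: "1107" in base 16
Positional expansion:
  Digit '1' (value 1) x 16^3 = 4096
  Digit '1' (value 1) x 16^2 = 256
  Digit '0' (value 0) x 16^1 = 0
  Digit '7' (value 7) x 16^0 = 7
Sum = 4359

4359


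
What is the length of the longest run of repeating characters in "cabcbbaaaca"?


Input: "cabcbbaaaca"
Scanning for longest run:
  Position 1 ('a'): new char, reset run to 1
  Position 2 ('b'): new char, reset run to 1
  Position 3 ('c'): new char, reset run to 1
  Position 4 ('b'): new char, reset run to 1
  Position 5 ('b'): continues run of 'b', length=2
  Position 6 ('a'): new char, reset run to 1
  Position 7 ('a'): continues run of 'a', length=2
  Position 8 ('a'): continues run of 'a', length=3
  Position 9 ('c'): new char, reset run to 1
  Position 10 ('a'): new char, reset run to 1
Longest run: 'a' with length 3

3


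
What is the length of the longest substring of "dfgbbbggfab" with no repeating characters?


Input: "dfgbbbggfab"
Sliding window (track last position of each char):
  Position 0 ('d'): window [0,0] length 1 -- new best
  Position 1 ('f'): window [0,1] length 2 -- new best
  Position 2 ('g'): window [0,2] length 3 -- new best
  Position 3 ('b'): window [0,3] length 4 -- new best
  Position 4 ('b'): repeat (last at 3), move window start to 4
  Position 4 ('b'): window [4,4] length 1
  Position 5 ('b'): repeat (last at 4), move window start to 5
  Position 5 ('b'): window [5,5] length 1
  Position 6 ('g'): window [5,6] length 2
  Position 7 ('g'): repeat (last at 6), move window start to 7
  Position 7 ('g'): window [7,7] length 1
  Position 8 ('f'): window [7,8] length 2
  Position 9 ('a'): window [7,9] length 3
  Position 10 ('b'): window [7,10] length 4
Longest substring with no repeats: "dfgb" with length 4

4


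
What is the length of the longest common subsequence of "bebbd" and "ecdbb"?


LCS of "bebbd" and "ecdbb"
DP table:
           e    c    d    b    b
      0    0    0    0    0    0
  b   0    0    0    0    1    1
  e   0    1    1    1    1    1
  b   0    1    1    1    2    2
  b   0    1    1    1    2    3
  d   0    1    1    2    2    3
LCS length = dp[5][5] = 3

3


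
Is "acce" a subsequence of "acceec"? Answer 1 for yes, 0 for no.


Check if "acce" is a subsequence of "acceec"
Greedy scan:
  Position 0 ('a'): matches sub[0] = 'a'
  Position 1 ('c'): matches sub[1] = 'c'
  Position 2 ('c'): matches sub[2] = 'c'
  Position 3 ('e'): matches sub[3] = 'e'
  Position 4 ('e'): no match needed
  Position 5 ('c'): no match needed
All 4 characters matched => is a subsequence

1


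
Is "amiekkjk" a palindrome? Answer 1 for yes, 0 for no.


Input: amiekkjk
Reversed: kjkkeima
  Compare pos 0 ('a') with pos 7 ('k'): MISMATCH
  Compare pos 1 ('m') with pos 6 ('j'): MISMATCH
  Compare pos 2 ('i') with pos 5 ('k'): MISMATCH
  Compare pos 3 ('e') with pos 4 ('k'): MISMATCH
Result: not a palindrome

0


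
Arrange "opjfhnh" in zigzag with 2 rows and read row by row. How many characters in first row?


Zigzag "opjfhnh" into 2 rows:
Placing characters:
  'o' => row 0
  'p' => row 1
  'j' => row 0
  'f' => row 1
  'h' => row 0
  'n' => row 1
  'h' => row 0
Rows:
  Row 0: "ojhh"
  Row 1: "pfn"
First row length: 4

4


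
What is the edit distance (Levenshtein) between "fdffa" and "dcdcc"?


Computing edit distance: "fdffa" -> "dcdcc"
DP table:
           d    c    d    c    c
      0    1    2    3    4    5
  f   1    1    2    3    4    5
  d   2    1    2    2    3    4
  f   3    2    2    3    3    4
  f   4    3    3    3    4    4
  a   5    4    4    4    4    5
Edit distance = dp[5][5] = 5

5


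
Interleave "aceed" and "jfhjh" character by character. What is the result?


Interleaving "aceed" and "jfhjh":
  Position 0: 'a' from first, 'j' from second => "aj"
  Position 1: 'c' from first, 'f' from second => "cf"
  Position 2: 'e' from first, 'h' from second => "eh"
  Position 3: 'e' from first, 'j' from second => "ej"
  Position 4: 'd' from first, 'h' from second => "dh"
Result: ajcfehejdh

ajcfehejdh


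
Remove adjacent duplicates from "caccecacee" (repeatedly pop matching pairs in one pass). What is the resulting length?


Input: caccecacee
Stack-based adjacent duplicate removal:
  Read 'c': push. Stack: c
  Read 'a': push. Stack: ca
  Read 'c': push. Stack: cac
  Read 'c': matches stack top 'c' => pop. Stack: ca
  Read 'e': push. Stack: cae
  Read 'c': push. Stack: caec
  Read 'a': push. Stack: caeca
  Read 'c': push. Stack: caecac
  Read 'e': push. Stack: caecace
  Read 'e': matches stack top 'e' => pop. Stack: caecac
Final stack: "caecac" (length 6)

6


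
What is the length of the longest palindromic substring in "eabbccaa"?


Input: "eabbccaa"
Checking substrings for palindromes:
  [2:4] "bb" (len 2) => palindrome
  [4:6] "cc" (len 2) => palindrome
  [6:8] "aa" (len 2) => palindrome
Longest palindromic substring: "bb" with length 2

2


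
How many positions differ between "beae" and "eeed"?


Comparing "beae" and "eeed" position by position:
  Position 0: 'b' vs 'e' => DIFFER
  Position 1: 'e' vs 'e' => same
  Position 2: 'a' vs 'e' => DIFFER
  Position 3: 'e' vs 'd' => DIFFER
Positions that differ: 3

3


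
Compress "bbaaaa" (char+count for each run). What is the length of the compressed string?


Input: bbaaaa
Runs:
  'b' x 2 => "b2"
  'a' x 4 => "a4"
Compressed: "b2a4"
Compressed length: 4

4


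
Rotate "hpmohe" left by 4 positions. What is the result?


Input: "hpmohe", rotate left by 4
First 4 characters: "hpmo"
Remaining characters: "he"
Concatenate remaining + first: "he" + "hpmo" = "hehpmo"

hehpmo


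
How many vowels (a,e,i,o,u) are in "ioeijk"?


Input: ioeijk
Checking each character:
  'i' at position 0: vowel (running total: 1)
  'o' at position 1: vowel (running total: 2)
  'e' at position 2: vowel (running total: 3)
  'i' at position 3: vowel (running total: 4)
  'j' at position 4: consonant
  'k' at position 5: consonant
Total vowels: 4

4


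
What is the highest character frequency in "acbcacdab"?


Input: acbcacdab
Character counts:
  'a': 3
  'b': 2
  'c': 3
  'd': 1
Maximum frequency: 3

3


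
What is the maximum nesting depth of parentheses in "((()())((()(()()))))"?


Input: "((()())((()(()()))))"
Tracking depth:
  Position 0 '(': depth becomes 1
  Position 1 '(': depth becomes 2
  Position 2 '(': depth becomes 3
  Position 3 ')': depth becomes 2
  Position 4 '(': depth becomes 3
  Position 5 ')': depth becomes 2
  Position 6 ')': depth becomes 1
  Position 7 '(': depth becomes 2
  Position 8 '(': depth becomes 3
  Position 9 '(': depth becomes 4
  Position 10 ')': depth becomes 3
  Position 11 '(': depth becomes 4
  Position 12 '(': depth becomes 5
  Position 13 ')': depth becomes 4
  Position 14 '(': depth becomes 5
  Position 15 ')': depth becomes 4
  Position 16 ')': depth becomes 3
  Position 17 ')': depth becomes 2
  Position 18 ')': depth becomes 1
  Position 19 ')': depth becomes 0
Maximum depth reached: 5

5


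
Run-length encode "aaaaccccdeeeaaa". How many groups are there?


Input: aaaaccccdeeeaaa
Scanning for consecutive runs:
  Group 1: 'a' x 4 (positions 0-3)
  Group 2: 'c' x 4 (positions 4-7)
  Group 3: 'd' x 1 (positions 8-8)
  Group 4: 'e' x 3 (positions 9-11)
  Group 5: 'a' x 3 (positions 12-14)
Total groups: 5

5


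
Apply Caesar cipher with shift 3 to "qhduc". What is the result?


Caesar cipher: shift "qhduc" by 3
  'q' (pos 16) + 3 = pos 19 = 't'
  'h' (pos 7) + 3 = pos 10 = 'k'
  'd' (pos 3) + 3 = pos 6 = 'g'
  'u' (pos 20) + 3 = pos 23 = 'x'
  'c' (pos 2) + 3 = pos 5 = 'f'
Result: tkgxf

tkgxf


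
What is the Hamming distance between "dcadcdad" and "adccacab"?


Comparing "dcadcdad" and "adccacab" position by position:
  Position 0: 'd' vs 'a' => differ
  Position 1: 'c' vs 'd' => differ
  Position 2: 'a' vs 'c' => differ
  Position 3: 'd' vs 'c' => differ
  Position 4: 'c' vs 'a' => differ
  Position 5: 'd' vs 'c' => differ
  Position 6: 'a' vs 'a' => same
  Position 7: 'd' vs 'b' => differ
Total differences (Hamming distance): 7

7


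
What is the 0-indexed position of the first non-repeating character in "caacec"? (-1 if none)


Input: caacec
Character frequencies:
  'a': 2
  'c': 3
  'e': 1
Scanning left to right for freq == 1:
  Position 0 ('c'): freq=3, skip
  Position 1 ('a'): freq=2, skip
  Position 2 ('a'): freq=2, skip
  Position 3 ('c'): freq=3, skip
  Position 4 ('e'): unique! => answer = 4

4


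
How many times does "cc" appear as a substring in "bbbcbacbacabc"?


Searching for "cc" in "bbbcbacbacabc"
Scanning each position:
  Position 0: "bb" => no
  Position 1: "bb" => no
  Position 2: "bc" => no
  Position 3: "cb" => no
  Position 4: "ba" => no
  Position 5: "ac" => no
  Position 6: "cb" => no
  Position 7: "ba" => no
  Position 8: "ac" => no
  Position 9: "ca" => no
  Position 10: "ab" => no
  Position 11: "bc" => no
Total occurrences: 0

0


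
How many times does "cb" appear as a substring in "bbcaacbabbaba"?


Searching for "cb" in "bbcaacbabbaba"
Scanning each position:
  Position 0: "bb" => no
  Position 1: "bc" => no
  Position 2: "ca" => no
  Position 3: "aa" => no
  Position 4: "ac" => no
  Position 5: "cb" => MATCH
  Position 6: "ba" => no
  Position 7: "ab" => no
  Position 8: "bb" => no
  Position 9: "ba" => no
  Position 10: "ab" => no
  Position 11: "ba" => no
Total occurrences: 1

1


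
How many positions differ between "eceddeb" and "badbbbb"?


Comparing "eceddeb" and "badbbbb" position by position:
  Position 0: 'e' vs 'b' => DIFFER
  Position 1: 'c' vs 'a' => DIFFER
  Position 2: 'e' vs 'd' => DIFFER
  Position 3: 'd' vs 'b' => DIFFER
  Position 4: 'd' vs 'b' => DIFFER
  Position 5: 'e' vs 'b' => DIFFER
  Position 6: 'b' vs 'b' => same
Positions that differ: 6

6


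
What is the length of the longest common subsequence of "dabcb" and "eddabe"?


LCS of "dabcb" and "eddabe"
DP table:
           e    d    d    a    b    e
      0    0    0    0    0    0    0
  d   0    0    1    1    1    1    1
  a   0    0    1    1    2    2    2
  b   0    0    1    1    2    3    3
  c   0    0    1    1    2    3    3
  b   0    0    1    1    2    3    3
LCS length = dp[5][6] = 3

3


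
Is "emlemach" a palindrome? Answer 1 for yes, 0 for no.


Input: emlemach
Reversed: hcamelme
  Compare pos 0 ('e') with pos 7 ('h'): MISMATCH
  Compare pos 1 ('m') with pos 6 ('c'): MISMATCH
  Compare pos 2 ('l') with pos 5 ('a'): MISMATCH
  Compare pos 3 ('e') with pos 4 ('m'): MISMATCH
Result: not a palindrome

0


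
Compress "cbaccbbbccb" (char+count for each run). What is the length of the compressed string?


Input: cbaccbbbccb
Runs:
  'c' x 1 => "c1"
  'b' x 1 => "b1"
  'a' x 1 => "a1"
  'c' x 2 => "c2"
  'b' x 3 => "b3"
  'c' x 2 => "c2"
  'b' x 1 => "b1"
Compressed: "c1b1a1c2b3c2b1"
Compressed length: 14

14


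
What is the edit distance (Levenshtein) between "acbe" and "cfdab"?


Computing edit distance: "acbe" -> "cfdab"
DP table:
           c    f    d    a    b
      0    1    2    3    4    5
  a   1    1    2    3    3    4
  c   2    1    2    3    4    4
  b   3    2    2    3    4    4
  e   4    3    3    3    4    5
Edit distance = dp[4][5] = 5

5


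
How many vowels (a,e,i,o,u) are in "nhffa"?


Input: nhffa
Checking each character:
  'n' at position 0: consonant
  'h' at position 1: consonant
  'f' at position 2: consonant
  'f' at position 3: consonant
  'a' at position 4: vowel (running total: 1)
Total vowels: 1

1


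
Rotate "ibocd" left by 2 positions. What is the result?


Input: "ibocd", rotate left by 2
First 2 characters: "ib"
Remaining characters: "ocd"
Concatenate remaining + first: "ocd" + "ib" = "ocdib"

ocdib


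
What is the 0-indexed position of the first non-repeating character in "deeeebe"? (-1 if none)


Input: deeeebe
Character frequencies:
  'b': 1
  'd': 1
  'e': 5
Scanning left to right for freq == 1:
  Position 0 ('d'): unique! => answer = 0

0


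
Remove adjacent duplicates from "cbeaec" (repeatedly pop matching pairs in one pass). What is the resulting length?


Input: cbeaec
Stack-based adjacent duplicate removal:
  Read 'c': push. Stack: c
  Read 'b': push. Stack: cb
  Read 'e': push. Stack: cbe
  Read 'a': push. Stack: cbea
  Read 'e': push. Stack: cbeae
  Read 'c': push. Stack: cbeaec
Final stack: "cbeaec" (length 6)

6


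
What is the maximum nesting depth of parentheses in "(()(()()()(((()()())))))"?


Input: "(()(()()()(((()()())))))"
Tracking depth:
  Position 0 '(': depth becomes 1
  Position 1 '(': depth becomes 2
  Position 2 ')': depth becomes 1
  Position 3 '(': depth becomes 2
  Position 4 '(': depth becomes 3
  Position 5 ')': depth becomes 2
  Position 6 '(': depth becomes 3
  Position 7 ')': depth becomes 2
  Position 8 '(': depth becomes 3
  Position 9 ')': depth becomes 2
  Position 10 '(': depth becomes 3
  Position 11 '(': depth becomes 4
  Position 12 '(': depth becomes 5
  Position 13 '(': depth becomes 6
  Position 14 ')': depth becomes 5
  Position 15 '(': depth becomes 6
  Position 16 ')': depth becomes 5
  Position 17 '(': depth becomes 6
  Position 18 ')': depth becomes 5
  Position 19 ')': depth becomes 4
  Position 20 ')': depth becomes 3
  Position 21 ')': depth becomes 2
  Position 22 ')': depth becomes 1
  Position 23 ')': depth becomes 0
Maximum depth reached: 6

6


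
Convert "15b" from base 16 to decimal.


Input: "15b" in base 16
Positional expansion:
  Digit '1' (value 1) x 16^2 = 256
  Digit '5' (value 5) x 16^1 = 80
  Digit 'b' (value 11) x 16^0 = 11
Sum = 347

347


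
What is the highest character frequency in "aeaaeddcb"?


Input: aeaaeddcb
Character counts:
  'a': 3
  'b': 1
  'c': 1
  'd': 2
  'e': 2
Maximum frequency: 3

3


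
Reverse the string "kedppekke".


Input: kedppekke
Reading characters right to left:
  Position 8: 'e'
  Position 7: 'k'
  Position 6: 'k'
  Position 5: 'e'
  Position 4: 'p'
  Position 3: 'p'
  Position 2: 'd'
  Position 1: 'e'
  Position 0: 'k'
Reversed: ekkeppdek

ekkeppdek


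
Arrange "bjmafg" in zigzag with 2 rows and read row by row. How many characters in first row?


Zigzag "bjmafg" into 2 rows:
Placing characters:
  'b' => row 0
  'j' => row 1
  'm' => row 0
  'a' => row 1
  'f' => row 0
  'g' => row 1
Rows:
  Row 0: "bmf"
  Row 1: "jag"
First row length: 3

3


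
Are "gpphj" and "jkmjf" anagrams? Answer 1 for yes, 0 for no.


Strings: "gpphj", "jkmjf"
Sorted first:  ghjpp
Sorted second: fjjkm
Differ at position 0: 'g' vs 'f' => not anagrams

0


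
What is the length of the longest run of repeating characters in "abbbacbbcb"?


Input: "abbbacbbcb"
Scanning for longest run:
  Position 1 ('b'): new char, reset run to 1
  Position 2 ('b'): continues run of 'b', length=2
  Position 3 ('b'): continues run of 'b', length=3
  Position 4 ('a'): new char, reset run to 1
  Position 5 ('c'): new char, reset run to 1
  Position 6 ('b'): new char, reset run to 1
  Position 7 ('b'): continues run of 'b', length=2
  Position 8 ('c'): new char, reset run to 1
  Position 9 ('b'): new char, reset run to 1
Longest run: 'b' with length 3

3


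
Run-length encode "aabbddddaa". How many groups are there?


Input: aabbddddaa
Scanning for consecutive runs:
  Group 1: 'a' x 2 (positions 0-1)
  Group 2: 'b' x 2 (positions 2-3)
  Group 3: 'd' x 4 (positions 4-7)
  Group 4: 'a' x 2 (positions 8-9)
Total groups: 4

4


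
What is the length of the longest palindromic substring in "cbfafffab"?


Input: "cbfafffab"
Checking substrings for palindromes:
  [3:8] "afffa" (len 5) => palindrome
  [2:5] "faf" (len 3) => palindrome
  [4:7] "fff" (len 3) => palindrome
  [4:6] "ff" (len 2) => palindrome
  [5:7] "ff" (len 2) => palindrome
Longest palindromic substring: "afffa" with length 5

5


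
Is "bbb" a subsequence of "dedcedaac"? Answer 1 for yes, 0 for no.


Check if "bbb" is a subsequence of "dedcedaac"
Greedy scan:
  Position 0 ('d'): no match needed
  Position 1 ('e'): no match needed
  Position 2 ('d'): no match needed
  Position 3 ('c'): no match needed
  Position 4 ('e'): no match needed
  Position 5 ('d'): no match needed
  Position 6 ('a'): no match needed
  Position 7 ('a'): no match needed
  Position 8 ('c'): no match needed
Only matched 0/3 characters => not a subsequence

0


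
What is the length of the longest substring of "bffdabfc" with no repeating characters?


Input: "bffdabfc"
Sliding window (track last position of each char):
  Position 0 ('b'): window [0,0] length 1 -- new best
  Position 1 ('f'): window [0,1] length 2 -- new best
  Position 2 ('f'): repeat (last at 1), move window start to 2
  Position 2 ('f'): window [2,2] length 1
  Position 3 ('d'): window [2,3] length 2
  Position 4 ('a'): window [2,4] length 3 -- new best
  Position 5 ('b'): window [2,5] length 4 -- new best
  Position 6 ('f'): repeat (last at 2), move window start to 3
  Position 6 ('f'): window [3,6] length 4
  Position 7 ('c'): window [3,7] length 5 -- new best
Longest substring with no repeats: "dabfc" with length 5

5


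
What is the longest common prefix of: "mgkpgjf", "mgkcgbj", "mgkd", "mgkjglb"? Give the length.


Words: mgkpgjf, mgkcgbj, mgkd, mgkjglb
  Position 0: all 'm' => match
  Position 1: all 'g' => match
  Position 2: all 'k' => match
  Position 3: ('p', 'c', 'd', 'j') => mismatch, stop
LCP = "mgk" (length 3)

3


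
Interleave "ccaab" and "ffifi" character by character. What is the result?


Interleaving "ccaab" and "ffifi":
  Position 0: 'c' from first, 'f' from second => "cf"
  Position 1: 'c' from first, 'f' from second => "cf"
  Position 2: 'a' from first, 'i' from second => "ai"
  Position 3: 'a' from first, 'f' from second => "af"
  Position 4: 'b' from first, 'i' from second => "bi"
Result: cfcfaiafbi

cfcfaiafbi


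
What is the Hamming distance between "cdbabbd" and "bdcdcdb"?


Comparing "cdbabbd" and "bdcdcdb" position by position:
  Position 0: 'c' vs 'b' => differ
  Position 1: 'd' vs 'd' => same
  Position 2: 'b' vs 'c' => differ
  Position 3: 'a' vs 'd' => differ
  Position 4: 'b' vs 'c' => differ
  Position 5: 'b' vs 'd' => differ
  Position 6: 'd' vs 'b' => differ
Total differences (Hamming distance): 6

6


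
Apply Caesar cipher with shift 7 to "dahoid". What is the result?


Caesar cipher: shift "dahoid" by 7
  'd' (pos 3) + 7 = pos 10 = 'k'
  'a' (pos 0) + 7 = pos 7 = 'h'
  'h' (pos 7) + 7 = pos 14 = 'o'
  'o' (pos 14) + 7 = pos 21 = 'v'
  'i' (pos 8) + 7 = pos 15 = 'p'
  'd' (pos 3) + 7 = pos 10 = 'k'
Result: khovpk

khovpk


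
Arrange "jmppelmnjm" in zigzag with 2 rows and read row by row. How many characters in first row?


Zigzag "jmppelmnjm" into 2 rows:
Placing characters:
  'j' => row 0
  'm' => row 1
  'p' => row 0
  'p' => row 1
  'e' => row 0
  'l' => row 1
  'm' => row 0
  'n' => row 1
  'j' => row 0
  'm' => row 1
Rows:
  Row 0: "jpemj"
  Row 1: "mplnm"
First row length: 5

5


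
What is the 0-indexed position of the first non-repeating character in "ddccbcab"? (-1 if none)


Input: ddccbcab
Character frequencies:
  'a': 1
  'b': 2
  'c': 3
  'd': 2
Scanning left to right for freq == 1:
  Position 0 ('d'): freq=2, skip
  Position 1 ('d'): freq=2, skip
  Position 2 ('c'): freq=3, skip
  Position 3 ('c'): freq=3, skip
  Position 4 ('b'): freq=2, skip
  Position 5 ('c'): freq=3, skip
  Position 6 ('a'): unique! => answer = 6

6


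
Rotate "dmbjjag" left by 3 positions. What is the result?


Input: "dmbjjag", rotate left by 3
First 3 characters: "dmb"
Remaining characters: "jjag"
Concatenate remaining + first: "jjag" + "dmb" = "jjagdmb"

jjagdmb


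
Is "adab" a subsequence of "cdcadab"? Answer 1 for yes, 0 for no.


Check if "adab" is a subsequence of "cdcadab"
Greedy scan:
  Position 0 ('c'): no match needed
  Position 1 ('d'): no match needed
  Position 2 ('c'): no match needed
  Position 3 ('a'): matches sub[0] = 'a'
  Position 4 ('d'): matches sub[1] = 'd'
  Position 5 ('a'): matches sub[2] = 'a'
  Position 6 ('b'): matches sub[3] = 'b'
All 4 characters matched => is a subsequence

1


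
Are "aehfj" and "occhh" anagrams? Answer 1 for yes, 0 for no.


Strings: "aehfj", "occhh"
Sorted first:  aefhj
Sorted second: cchho
Differ at position 0: 'a' vs 'c' => not anagrams

0


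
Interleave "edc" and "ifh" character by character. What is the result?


Interleaving "edc" and "ifh":
  Position 0: 'e' from first, 'i' from second => "ei"
  Position 1: 'd' from first, 'f' from second => "df"
  Position 2: 'c' from first, 'h' from second => "ch"
Result: eidfch

eidfch


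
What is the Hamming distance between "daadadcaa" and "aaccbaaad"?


Comparing "daadadcaa" and "aaccbaaad" position by position:
  Position 0: 'd' vs 'a' => differ
  Position 1: 'a' vs 'a' => same
  Position 2: 'a' vs 'c' => differ
  Position 3: 'd' vs 'c' => differ
  Position 4: 'a' vs 'b' => differ
  Position 5: 'd' vs 'a' => differ
  Position 6: 'c' vs 'a' => differ
  Position 7: 'a' vs 'a' => same
  Position 8: 'a' vs 'd' => differ
Total differences (Hamming distance): 7

7


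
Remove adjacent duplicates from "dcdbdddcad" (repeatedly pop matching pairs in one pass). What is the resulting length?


Input: dcdbdddcad
Stack-based adjacent duplicate removal:
  Read 'd': push. Stack: d
  Read 'c': push. Stack: dc
  Read 'd': push. Stack: dcd
  Read 'b': push. Stack: dcdb
  Read 'd': push. Stack: dcdbd
  Read 'd': matches stack top 'd' => pop. Stack: dcdb
  Read 'd': push. Stack: dcdbd
  Read 'c': push. Stack: dcdbdc
  Read 'a': push. Stack: dcdbdca
  Read 'd': push. Stack: dcdbdcad
Final stack: "dcdbdcad" (length 8)

8


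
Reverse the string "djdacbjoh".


Input: djdacbjoh
Reading characters right to left:
  Position 8: 'h'
  Position 7: 'o'
  Position 6: 'j'
  Position 5: 'b'
  Position 4: 'c'
  Position 3: 'a'
  Position 2: 'd'
  Position 1: 'j'
  Position 0: 'd'
Reversed: hojbcadjd

hojbcadjd


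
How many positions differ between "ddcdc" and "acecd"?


Comparing "ddcdc" and "acecd" position by position:
  Position 0: 'd' vs 'a' => DIFFER
  Position 1: 'd' vs 'c' => DIFFER
  Position 2: 'c' vs 'e' => DIFFER
  Position 3: 'd' vs 'c' => DIFFER
  Position 4: 'c' vs 'd' => DIFFER
Positions that differ: 5

5


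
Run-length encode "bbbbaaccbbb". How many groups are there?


Input: bbbbaaccbbb
Scanning for consecutive runs:
  Group 1: 'b' x 4 (positions 0-3)
  Group 2: 'a' x 2 (positions 4-5)
  Group 3: 'c' x 2 (positions 6-7)
  Group 4: 'b' x 3 (positions 8-10)
Total groups: 4

4


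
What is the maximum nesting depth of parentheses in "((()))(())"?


Input: "((()))(())"
Tracking depth:
  Position 0 '(': depth becomes 1
  Position 1 '(': depth becomes 2
  Position 2 '(': depth becomes 3
  Position 3 ')': depth becomes 2
  Position 4 ')': depth becomes 1
  Position 5 ')': depth becomes 0
  Position 6 '(': depth becomes 1
  Position 7 '(': depth becomes 2
  Position 8 ')': depth becomes 1
  Position 9 ')': depth becomes 0
Maximum depth reached: 3

3


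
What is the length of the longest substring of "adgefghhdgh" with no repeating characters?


Input: "adgefghhdgh"
Sliding window (track last position of each char):
  Position 0 ('a'): window [0,0] length 1 -- new best
  Position 1 ('d'): window [0,1] length 2 -- new best
  Position 2 ('g'): window [0,2] length 3 -- new best
  Position 3 ('e'): window [0,3] length 4 -- new best
  Position 4 ('f'): window [0,4] length 5 -- new best
  Position 5 ('g'): repeat (last at 2), move window start to 3
  Position 5 ('g'): window [3,5] length 3
  Position 6 ('h'): window [3,6] length 4
  Position 7 ('h'): repeat (last at 6), move window start to 7
  Position 7 ('h'): window [7,7] length 1
  Position 8 ('d'): window [7,8] length 2
  Position 9 ('g'): window [7,9] length 3
  Position 10 ('h'): repeat (last at 7), move window start to 8
  Position 10 ('h'): window [8,10] length 3
Longest substring with no repeats: "adgef" with length 5

5


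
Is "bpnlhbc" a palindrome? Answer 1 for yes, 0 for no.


Input: bpnlhbc
Reversed: cbhlnpb
  Compare pos 0 ('b') with pos 6 ('c'): MISMATCH
  Compare pos 1 ('p') with pos 5 ('b'): MISMATCH
  Compare pos 2 ('n') with pos 4 ('h'): MISMATCH
Result: not a palindrome

0


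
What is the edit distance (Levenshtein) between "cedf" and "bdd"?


Computing edit distance: "cedf" -> "bdd"
DP table:
           b    d    d
      0    1    2    3
  c   1    1    2    3
  e   2    2    2    3
  d   3    3    2    2
  f   4    4    3    3
Edit distance = dp[4][3] = 3

3
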